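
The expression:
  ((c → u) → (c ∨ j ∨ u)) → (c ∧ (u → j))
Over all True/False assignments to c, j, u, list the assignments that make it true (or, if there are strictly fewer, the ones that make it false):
is true only for:
  c=False, j=False, u=False;
  c=True, j=False, u=False;
  c=True, j=True, u=False;
  c=True, j=True, u=True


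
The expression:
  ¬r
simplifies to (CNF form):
¬r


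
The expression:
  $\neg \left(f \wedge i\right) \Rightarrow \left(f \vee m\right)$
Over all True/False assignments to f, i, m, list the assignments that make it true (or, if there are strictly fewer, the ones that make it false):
is false only for:
  f=False, i=False, m=False;
  f=False, i=True, m=False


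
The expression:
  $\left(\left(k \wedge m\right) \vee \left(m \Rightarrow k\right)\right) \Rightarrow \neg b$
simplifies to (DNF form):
$\left(m \wedge \neg k\right) \vee \neg b$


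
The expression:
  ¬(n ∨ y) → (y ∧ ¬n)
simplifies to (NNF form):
n ∨ y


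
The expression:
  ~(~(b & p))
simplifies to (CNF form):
b & p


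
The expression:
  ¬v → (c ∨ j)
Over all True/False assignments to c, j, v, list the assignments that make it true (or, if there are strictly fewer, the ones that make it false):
is false only for:
  c=False, j=False, v=False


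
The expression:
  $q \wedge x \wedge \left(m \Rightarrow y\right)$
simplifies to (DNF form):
$\left(q \wedge x \wedge y\right) \vee \left(q \wedge x \wedge \neg m\right)$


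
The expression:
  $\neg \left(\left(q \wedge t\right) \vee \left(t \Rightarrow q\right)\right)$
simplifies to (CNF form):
$t \wedge \neg q$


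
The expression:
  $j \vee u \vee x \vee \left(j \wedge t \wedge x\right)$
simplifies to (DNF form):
$j \vee u \vee x$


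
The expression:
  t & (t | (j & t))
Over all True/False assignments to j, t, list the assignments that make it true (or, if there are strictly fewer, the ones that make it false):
is true only for:
  j=False, t=True;
  j=True, t=True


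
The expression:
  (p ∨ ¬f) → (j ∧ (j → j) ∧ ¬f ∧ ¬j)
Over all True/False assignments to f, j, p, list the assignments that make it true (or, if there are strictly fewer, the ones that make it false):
is true only for:
  f=True, j=False, p=False;
  f=True, j=True, p=False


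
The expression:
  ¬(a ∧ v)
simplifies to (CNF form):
¬a ∨ ¬v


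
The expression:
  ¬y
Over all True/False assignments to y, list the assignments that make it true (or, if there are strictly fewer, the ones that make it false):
is true only for:
  y=False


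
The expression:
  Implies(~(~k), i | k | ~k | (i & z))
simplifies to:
True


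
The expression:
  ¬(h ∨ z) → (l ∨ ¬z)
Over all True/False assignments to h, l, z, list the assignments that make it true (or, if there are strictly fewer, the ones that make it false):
is always true.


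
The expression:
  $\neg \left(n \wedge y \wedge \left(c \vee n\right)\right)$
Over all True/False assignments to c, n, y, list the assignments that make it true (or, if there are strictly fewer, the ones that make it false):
is false only for:
  c=False, n=True, y=True;
  c=True, n=True, y=True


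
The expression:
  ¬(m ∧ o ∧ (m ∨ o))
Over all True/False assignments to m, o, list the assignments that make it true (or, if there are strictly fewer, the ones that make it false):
is false only for:
  m=True, o=True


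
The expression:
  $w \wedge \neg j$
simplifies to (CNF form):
$w \wedge \neg j$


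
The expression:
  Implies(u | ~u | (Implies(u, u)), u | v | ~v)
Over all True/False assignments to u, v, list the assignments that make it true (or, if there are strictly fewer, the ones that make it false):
is always true.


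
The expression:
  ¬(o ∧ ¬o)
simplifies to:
True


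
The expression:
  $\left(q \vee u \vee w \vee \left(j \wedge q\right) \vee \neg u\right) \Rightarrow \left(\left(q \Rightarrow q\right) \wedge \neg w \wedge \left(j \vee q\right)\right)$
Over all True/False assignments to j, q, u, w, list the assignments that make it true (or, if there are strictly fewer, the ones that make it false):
is true only for:
  j=False, q=True, u=False, w=False;
  j=False, q=True, u=True, w=False;
  j=True, q=False, u=False, w=False;
  j=True, q=False, u=True, w=False;
  j=True, q=True, u=False, w=False;
  j=True, q=True, u=True, w=False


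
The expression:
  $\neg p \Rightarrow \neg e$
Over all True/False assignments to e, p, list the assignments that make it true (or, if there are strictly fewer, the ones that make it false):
is false only for:
  e=True, p=False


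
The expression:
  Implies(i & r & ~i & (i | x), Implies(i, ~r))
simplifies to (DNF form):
True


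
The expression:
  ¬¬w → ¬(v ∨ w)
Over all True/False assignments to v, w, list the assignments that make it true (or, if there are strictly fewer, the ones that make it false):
is true only for:
  v=False, w=False;
  v=True, w=False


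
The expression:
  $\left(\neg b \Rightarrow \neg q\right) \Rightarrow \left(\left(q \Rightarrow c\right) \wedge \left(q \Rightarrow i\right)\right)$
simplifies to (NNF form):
$\left(c \wedge i\right) \vee \neg b \vee \neg q$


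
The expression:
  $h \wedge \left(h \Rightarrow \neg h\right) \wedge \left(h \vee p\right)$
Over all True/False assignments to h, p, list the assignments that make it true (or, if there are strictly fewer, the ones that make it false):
is never true.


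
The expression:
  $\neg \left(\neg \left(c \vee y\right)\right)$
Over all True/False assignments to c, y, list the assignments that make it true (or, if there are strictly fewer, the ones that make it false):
is false only for:
  c=False, y=False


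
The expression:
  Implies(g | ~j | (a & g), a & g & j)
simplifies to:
j & (a | ~g)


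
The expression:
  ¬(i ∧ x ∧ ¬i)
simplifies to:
True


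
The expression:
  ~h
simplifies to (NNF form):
~h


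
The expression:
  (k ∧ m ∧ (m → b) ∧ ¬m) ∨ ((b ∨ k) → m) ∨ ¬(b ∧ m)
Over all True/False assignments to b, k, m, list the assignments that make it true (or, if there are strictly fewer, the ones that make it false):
is always true.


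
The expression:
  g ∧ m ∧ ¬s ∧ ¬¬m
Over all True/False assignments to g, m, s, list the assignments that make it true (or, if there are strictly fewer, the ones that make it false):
is true only for:
  g=True, m=True, s=False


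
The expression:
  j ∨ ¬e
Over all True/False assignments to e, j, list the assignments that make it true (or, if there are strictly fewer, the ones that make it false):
is false only for:
  e=True, j=False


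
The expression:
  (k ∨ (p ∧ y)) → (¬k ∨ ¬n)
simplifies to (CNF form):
¬k ∨ ¬n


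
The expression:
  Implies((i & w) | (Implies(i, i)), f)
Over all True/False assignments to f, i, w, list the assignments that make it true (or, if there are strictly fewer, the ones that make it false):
is true only for:
  f=True, i=False, w=False;
  f=True, i=False, w=True;
  f=True, i=True, w=False;
  f=True, i=True, w=True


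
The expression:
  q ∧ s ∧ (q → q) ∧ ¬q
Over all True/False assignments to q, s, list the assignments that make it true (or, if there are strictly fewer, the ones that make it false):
is never true.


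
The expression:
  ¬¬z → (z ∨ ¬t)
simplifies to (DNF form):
True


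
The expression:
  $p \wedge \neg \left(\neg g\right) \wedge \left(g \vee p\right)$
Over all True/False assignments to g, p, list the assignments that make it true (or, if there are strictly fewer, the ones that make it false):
is true only for:
  g=True, p=True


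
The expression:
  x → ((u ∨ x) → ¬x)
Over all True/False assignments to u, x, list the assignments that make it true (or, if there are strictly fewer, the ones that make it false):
is true only for:
  u=False, x=False;
  u=True, x=False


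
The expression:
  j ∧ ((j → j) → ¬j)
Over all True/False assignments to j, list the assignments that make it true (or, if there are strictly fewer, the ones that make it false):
is never true.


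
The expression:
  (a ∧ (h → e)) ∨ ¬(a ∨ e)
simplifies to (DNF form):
(a ∧ e) ∨ (¬a ∧ ¬e) ∨ (¬e ∧ ¬h)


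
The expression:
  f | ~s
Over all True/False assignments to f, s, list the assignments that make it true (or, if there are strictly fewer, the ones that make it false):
is false only for:
  f=False, s=True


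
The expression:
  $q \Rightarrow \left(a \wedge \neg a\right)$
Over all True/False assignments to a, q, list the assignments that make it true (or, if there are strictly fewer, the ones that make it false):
is true only for:
  a=False, q=False;
  a=True, q=False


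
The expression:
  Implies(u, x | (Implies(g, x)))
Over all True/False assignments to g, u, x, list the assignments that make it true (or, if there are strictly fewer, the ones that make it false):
is false only for:
  g=True, u=True, x=False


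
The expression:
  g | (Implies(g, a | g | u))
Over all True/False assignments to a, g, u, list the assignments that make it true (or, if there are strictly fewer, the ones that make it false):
is always true.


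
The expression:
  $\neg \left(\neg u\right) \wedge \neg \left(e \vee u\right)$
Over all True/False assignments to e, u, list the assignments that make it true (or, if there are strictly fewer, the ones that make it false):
is never true.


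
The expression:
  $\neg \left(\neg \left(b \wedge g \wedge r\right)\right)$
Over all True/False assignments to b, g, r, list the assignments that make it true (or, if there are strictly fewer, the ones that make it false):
is true only for:
  b=True, g=True, r=True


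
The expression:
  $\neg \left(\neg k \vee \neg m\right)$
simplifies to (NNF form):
$k \wedge m$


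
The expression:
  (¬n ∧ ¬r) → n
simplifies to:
n ∨ r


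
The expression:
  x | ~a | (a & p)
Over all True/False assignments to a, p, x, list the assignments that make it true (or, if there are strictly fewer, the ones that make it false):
is false only for:
  a=True, p=False, x=False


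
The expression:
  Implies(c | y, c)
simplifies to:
c | ~y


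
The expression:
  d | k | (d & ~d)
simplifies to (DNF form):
d | k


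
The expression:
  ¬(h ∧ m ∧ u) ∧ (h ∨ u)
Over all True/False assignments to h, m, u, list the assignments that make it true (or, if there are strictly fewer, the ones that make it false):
is false only for:
  h=False, m=False, u=False;
  h=False, m=True, u=False;
  h=True, m=True, u=True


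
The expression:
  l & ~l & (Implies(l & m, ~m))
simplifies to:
False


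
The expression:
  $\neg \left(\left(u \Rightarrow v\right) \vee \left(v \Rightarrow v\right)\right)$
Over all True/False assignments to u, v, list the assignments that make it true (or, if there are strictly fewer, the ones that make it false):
is never true.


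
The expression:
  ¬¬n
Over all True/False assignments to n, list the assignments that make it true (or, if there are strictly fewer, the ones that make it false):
is true only for:
  n=True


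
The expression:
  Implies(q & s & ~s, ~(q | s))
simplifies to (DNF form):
True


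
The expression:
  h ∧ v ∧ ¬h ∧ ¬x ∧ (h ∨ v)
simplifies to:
False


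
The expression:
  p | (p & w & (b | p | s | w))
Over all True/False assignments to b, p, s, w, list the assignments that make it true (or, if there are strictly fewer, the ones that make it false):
is true only for:
  b=False, p=True, s=False, w=False;
  b=False, p=True, s=False, w=True;
  b=False, p=True, s=True, w=False;
  b=False, p=True, s=True, w=True;
  b=True, p=True, s=False, w=False;
  b=True, p=True, s=False, w=True;
  b=True, p=True, s=True, w=False;
  b=True, p=True, s=True, w=True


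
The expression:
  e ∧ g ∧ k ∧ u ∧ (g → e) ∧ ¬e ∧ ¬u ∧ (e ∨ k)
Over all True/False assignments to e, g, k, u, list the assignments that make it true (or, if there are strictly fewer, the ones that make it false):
is never true.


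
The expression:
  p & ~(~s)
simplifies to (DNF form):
p & s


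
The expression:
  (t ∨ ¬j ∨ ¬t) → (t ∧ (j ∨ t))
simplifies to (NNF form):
t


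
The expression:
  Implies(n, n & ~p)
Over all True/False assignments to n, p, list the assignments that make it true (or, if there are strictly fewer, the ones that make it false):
is false only for:
  n=True, p=True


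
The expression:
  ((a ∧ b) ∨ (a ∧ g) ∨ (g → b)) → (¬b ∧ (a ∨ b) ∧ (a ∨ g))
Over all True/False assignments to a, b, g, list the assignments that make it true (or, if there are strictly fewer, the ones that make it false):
is true only for:
  a=False, b=False, g=True;
  a=True, b=False, g=False;
  a=True, b=False, g=True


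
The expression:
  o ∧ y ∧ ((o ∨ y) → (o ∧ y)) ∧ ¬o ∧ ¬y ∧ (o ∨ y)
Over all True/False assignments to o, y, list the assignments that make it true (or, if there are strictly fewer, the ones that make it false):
is never true.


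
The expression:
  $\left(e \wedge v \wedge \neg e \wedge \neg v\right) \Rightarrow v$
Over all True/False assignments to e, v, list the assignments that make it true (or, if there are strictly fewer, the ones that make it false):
is always true.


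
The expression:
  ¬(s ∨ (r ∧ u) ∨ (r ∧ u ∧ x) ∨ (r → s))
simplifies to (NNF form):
r ∧ ¬s ∧ ¬u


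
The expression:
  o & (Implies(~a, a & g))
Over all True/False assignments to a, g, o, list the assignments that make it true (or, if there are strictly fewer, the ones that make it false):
is true only for:
  a=True, g=False, o=True;
  a=True, g=True, o=True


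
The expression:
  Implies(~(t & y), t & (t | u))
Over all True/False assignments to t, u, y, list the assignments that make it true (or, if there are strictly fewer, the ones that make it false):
is true only for:
  t=True, u=False, y=False;
  t=True, u=False, y=True;
  t=True, u=True, y=False;
  t=True, u=True, y=True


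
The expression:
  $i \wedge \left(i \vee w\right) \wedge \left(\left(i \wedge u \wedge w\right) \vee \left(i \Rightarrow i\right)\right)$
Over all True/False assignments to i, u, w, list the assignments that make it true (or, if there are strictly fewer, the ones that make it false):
is true only for:
  i=True, u=False, w=False;
  i=True, u=False, w=True;
  i=True, u=True, w=False;
  i=True, u=True, w=True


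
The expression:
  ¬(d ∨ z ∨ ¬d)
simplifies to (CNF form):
False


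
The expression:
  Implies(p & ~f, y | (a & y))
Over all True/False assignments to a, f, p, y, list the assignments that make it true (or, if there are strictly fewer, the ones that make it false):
is false only for:
  a=False, f=False, p=True, y=False;
  a=True, f=False, p=True, y=False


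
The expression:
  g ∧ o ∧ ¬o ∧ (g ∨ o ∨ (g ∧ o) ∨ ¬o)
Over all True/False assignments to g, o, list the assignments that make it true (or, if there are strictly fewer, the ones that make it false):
is never true.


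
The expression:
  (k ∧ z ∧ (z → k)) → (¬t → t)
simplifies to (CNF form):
t ∨ ¬k ∨ ¬z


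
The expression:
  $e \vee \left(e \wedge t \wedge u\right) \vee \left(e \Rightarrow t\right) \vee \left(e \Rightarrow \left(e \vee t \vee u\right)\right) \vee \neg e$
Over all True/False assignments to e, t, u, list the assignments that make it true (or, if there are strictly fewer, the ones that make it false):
is always true.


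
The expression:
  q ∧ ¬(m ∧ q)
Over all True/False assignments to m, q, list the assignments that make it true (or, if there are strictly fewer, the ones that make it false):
is true only for:
  m=False, q=True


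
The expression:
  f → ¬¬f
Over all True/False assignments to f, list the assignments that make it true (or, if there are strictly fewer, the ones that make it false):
is always true.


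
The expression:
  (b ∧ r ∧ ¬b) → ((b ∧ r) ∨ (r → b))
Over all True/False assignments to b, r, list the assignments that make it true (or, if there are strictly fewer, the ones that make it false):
is always true.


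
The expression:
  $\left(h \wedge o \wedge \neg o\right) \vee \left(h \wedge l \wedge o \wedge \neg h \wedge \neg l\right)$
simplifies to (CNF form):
$\text{False}$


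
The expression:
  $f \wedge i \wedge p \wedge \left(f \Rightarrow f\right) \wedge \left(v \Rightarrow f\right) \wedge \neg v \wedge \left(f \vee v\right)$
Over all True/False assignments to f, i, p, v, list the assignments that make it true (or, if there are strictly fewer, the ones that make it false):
is true only for:
  f=True, i=True, p=True, v=False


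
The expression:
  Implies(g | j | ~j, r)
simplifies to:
r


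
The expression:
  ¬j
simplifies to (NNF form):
¬j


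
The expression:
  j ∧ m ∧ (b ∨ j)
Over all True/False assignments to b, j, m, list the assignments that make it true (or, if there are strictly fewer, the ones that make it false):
is true only for:
  b=False, j=True, m=True;
  b=True, j=True, m=True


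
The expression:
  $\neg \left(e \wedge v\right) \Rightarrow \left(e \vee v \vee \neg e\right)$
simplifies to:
$\text{True}$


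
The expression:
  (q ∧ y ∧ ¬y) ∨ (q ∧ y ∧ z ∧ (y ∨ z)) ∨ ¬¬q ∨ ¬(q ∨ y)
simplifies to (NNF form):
q ∨ ¬y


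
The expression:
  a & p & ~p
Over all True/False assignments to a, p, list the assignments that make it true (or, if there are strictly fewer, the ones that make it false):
is never true.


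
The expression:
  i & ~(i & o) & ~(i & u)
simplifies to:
i & ~o & ~u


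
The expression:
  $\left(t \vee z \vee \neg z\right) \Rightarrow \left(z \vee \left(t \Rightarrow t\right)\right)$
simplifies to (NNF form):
$\text{True}$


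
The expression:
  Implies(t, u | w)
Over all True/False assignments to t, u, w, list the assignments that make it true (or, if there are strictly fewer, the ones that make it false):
is false only for:
  t=True, u=False, w=False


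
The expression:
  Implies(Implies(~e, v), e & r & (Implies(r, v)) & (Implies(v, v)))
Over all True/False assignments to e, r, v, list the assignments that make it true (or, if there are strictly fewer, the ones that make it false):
is true only for:
  e=False, r=False, v=False;
  e=False, r=True, v=False;
  e=True, r=True, v=True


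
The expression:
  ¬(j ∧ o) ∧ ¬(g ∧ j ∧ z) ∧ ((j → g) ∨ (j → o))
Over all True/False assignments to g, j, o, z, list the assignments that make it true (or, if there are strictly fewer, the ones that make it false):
is false only for:
  g=False, j=True, o=False, z=False;
  g=False, j=True, o=False, z=True;
  g=False, j=True, o=True, z=False;
  g=False, j=True, o=True, z=True;
  g=True, j=True, o=False, z=True;
  g=True, j=True, o=True, z=False;
  g=True, j=True, o=True, z=True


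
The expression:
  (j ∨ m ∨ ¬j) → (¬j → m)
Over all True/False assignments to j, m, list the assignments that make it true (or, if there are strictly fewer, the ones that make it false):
is false only for:
  j=False, m=False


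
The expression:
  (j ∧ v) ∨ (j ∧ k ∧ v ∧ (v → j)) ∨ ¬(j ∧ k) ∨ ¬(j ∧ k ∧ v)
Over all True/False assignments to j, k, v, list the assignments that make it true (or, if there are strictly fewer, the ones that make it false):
is always true.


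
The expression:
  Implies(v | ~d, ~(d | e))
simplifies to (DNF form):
(d & ~v) | (~d & ~e)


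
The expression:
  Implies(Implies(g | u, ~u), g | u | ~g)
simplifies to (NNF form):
True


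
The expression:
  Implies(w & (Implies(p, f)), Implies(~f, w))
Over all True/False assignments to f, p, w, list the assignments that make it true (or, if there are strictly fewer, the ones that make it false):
is always true.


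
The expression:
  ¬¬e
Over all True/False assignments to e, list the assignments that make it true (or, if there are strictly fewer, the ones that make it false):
is true only for:
  e=True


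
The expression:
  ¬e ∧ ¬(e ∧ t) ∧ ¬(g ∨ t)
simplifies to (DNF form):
¬e ∧ ¬g ∧ ¬t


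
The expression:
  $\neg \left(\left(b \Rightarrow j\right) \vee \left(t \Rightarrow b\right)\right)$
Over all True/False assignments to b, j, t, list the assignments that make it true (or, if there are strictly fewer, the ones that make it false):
is never true.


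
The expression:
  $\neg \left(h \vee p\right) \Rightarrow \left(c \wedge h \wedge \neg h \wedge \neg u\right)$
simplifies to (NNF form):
$h \vee p$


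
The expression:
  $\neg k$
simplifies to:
$\neg k$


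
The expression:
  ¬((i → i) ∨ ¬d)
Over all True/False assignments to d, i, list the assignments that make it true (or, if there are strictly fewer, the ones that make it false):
is never true.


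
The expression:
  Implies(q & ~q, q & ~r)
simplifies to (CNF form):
True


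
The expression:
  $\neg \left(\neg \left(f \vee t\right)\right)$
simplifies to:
$f \vee t$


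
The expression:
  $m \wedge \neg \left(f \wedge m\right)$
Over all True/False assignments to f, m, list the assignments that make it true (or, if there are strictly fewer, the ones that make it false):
is true only for:
  f=False, m=True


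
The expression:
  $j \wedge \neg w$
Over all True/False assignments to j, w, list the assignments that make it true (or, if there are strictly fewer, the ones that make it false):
is true only for:
  j=True, w=False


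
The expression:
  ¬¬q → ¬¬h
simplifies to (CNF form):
h ∨ ¬q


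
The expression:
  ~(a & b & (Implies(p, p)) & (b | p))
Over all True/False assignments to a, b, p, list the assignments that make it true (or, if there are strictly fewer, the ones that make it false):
is false only for:
  a=True, b=True, p=False;
  a=True, b=True, p=True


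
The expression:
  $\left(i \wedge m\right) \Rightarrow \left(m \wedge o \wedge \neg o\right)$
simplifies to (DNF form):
$\neg i \vee \neg m$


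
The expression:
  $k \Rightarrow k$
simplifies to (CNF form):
$\text{True}$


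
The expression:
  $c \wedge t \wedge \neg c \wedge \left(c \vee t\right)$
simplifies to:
$\text{False}$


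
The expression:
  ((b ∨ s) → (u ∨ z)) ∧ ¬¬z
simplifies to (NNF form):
z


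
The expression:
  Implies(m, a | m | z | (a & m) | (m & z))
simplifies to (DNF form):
True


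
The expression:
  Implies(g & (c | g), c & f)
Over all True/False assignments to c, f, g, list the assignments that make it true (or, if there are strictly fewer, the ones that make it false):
is false only for:
  c=False, f=False, g=True;
  c=False, f=True, g=True;
  c=True, f=False, g=True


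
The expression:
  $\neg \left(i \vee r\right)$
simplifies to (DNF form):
$\neg i \wedge \neg r$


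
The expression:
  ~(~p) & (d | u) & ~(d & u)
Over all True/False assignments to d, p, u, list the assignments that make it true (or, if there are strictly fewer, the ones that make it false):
is true only for:
  d=False, p=True, u=True;
  d=True, p=True, u=False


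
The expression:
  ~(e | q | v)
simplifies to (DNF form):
~e & ~q & ~v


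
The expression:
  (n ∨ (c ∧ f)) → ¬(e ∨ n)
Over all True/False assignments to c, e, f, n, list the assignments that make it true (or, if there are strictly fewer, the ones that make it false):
is true only for:
  c=False, e=False, f=False, n=False;
  c=False, e=False, f=True, n=False;
  c=False, e=True, f=False, n=False;
  c=False, e=True, f=True, n=False;
  c=True, e=False, f=False, n=False;
  c=True, e=False, f=True, n=False;
  c=True, e=True, f=False, n=False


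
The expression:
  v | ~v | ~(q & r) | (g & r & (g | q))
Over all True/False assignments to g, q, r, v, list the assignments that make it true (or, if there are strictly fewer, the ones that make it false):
is always true.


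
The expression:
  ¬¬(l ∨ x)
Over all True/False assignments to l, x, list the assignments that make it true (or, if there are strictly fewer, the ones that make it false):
is false only for:
  l=False, x=False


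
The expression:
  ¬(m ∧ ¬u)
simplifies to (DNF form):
u ∨ ¬m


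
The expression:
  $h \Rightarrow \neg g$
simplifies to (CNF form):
$\neg g \vee \neg h$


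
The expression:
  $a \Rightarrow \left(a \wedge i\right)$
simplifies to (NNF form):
$i \vee \neg a$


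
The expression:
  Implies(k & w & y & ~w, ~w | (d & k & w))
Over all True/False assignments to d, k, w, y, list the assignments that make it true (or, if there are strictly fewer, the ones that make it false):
is always true.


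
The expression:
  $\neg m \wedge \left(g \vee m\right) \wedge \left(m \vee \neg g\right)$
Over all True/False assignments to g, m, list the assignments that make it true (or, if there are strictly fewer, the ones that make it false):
is never true.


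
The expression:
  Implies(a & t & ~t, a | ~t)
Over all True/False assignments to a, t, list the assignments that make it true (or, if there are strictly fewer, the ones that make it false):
is always true.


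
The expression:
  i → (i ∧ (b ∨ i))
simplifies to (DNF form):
True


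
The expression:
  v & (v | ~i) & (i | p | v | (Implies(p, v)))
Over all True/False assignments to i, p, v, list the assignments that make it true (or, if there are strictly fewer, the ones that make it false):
is true only for:
  i=False, p=False, v=True;
  i=False, p=True, v=True;
  i=True, p=False, v=True;
  i=True, p=True, v=True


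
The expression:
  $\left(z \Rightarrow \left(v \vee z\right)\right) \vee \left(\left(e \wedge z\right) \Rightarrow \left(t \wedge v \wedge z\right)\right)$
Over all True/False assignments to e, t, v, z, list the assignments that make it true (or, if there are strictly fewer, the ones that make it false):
is always true.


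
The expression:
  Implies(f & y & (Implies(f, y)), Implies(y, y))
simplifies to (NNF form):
True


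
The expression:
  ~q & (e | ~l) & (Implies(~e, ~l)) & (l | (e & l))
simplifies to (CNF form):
e & l & ~q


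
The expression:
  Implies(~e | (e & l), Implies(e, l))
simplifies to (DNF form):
True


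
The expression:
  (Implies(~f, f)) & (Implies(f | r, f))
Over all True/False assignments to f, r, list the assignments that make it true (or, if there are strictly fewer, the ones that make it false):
is true only for:
  f=True, r=False;
  f=True, r=True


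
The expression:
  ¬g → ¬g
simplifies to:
True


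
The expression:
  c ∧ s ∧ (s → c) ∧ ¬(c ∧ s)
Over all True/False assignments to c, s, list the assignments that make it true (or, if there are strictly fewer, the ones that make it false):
is never true.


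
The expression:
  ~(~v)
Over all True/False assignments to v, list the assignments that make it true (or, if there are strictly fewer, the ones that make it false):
is true only for:
  v=True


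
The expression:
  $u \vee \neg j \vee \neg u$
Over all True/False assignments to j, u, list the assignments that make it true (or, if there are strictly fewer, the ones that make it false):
is always true.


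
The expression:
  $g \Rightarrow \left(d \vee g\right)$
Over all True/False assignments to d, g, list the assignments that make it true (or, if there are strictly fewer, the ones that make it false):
is always true.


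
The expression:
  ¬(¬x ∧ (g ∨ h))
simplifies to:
x ∨ (¬g ∧ ¬h)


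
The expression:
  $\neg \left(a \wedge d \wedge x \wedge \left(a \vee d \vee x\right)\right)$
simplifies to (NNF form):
$\neg a \vee \neg d \vee \neg x$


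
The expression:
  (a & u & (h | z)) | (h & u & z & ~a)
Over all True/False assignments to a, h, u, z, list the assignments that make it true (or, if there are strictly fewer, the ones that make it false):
is true only for:
  a=False, h=True, u=True, z=True;
  a=True, h=False, u=True, z=True;
  a=True, h=True, u=True, z=False;
  a=True, h=True, u=True, z=True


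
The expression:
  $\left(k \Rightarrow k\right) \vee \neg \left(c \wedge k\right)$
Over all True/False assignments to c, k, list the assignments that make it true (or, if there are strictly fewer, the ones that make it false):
is always true.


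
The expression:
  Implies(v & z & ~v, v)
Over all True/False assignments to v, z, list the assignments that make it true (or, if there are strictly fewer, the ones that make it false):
is always true.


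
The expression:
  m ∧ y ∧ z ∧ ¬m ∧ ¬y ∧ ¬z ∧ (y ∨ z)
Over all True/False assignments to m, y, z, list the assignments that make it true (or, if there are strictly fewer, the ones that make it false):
is never true.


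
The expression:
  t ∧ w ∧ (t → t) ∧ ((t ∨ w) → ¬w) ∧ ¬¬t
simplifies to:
False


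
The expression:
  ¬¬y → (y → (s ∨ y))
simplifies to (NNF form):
True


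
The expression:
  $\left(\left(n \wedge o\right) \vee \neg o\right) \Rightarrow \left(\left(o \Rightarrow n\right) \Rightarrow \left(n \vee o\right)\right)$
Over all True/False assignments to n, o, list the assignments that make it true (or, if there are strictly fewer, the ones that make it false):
is false only for:
  n=False, o=False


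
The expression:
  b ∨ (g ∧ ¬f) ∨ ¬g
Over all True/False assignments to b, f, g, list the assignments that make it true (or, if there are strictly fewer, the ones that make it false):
is false only for:
  b=False, f=True, g=True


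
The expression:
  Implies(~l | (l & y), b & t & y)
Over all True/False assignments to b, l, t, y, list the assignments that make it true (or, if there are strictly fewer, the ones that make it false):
is true only for:
  b=False, l=True, t=False, y=False;
  b=False, l=True, t=True, y=False;
  b=True, l=False, t=True, y=True;
  b=True, l=True, t=False, y=False;
  b=True, l=True, t=True, y=False;
  b=True, l=True, t=True, y=True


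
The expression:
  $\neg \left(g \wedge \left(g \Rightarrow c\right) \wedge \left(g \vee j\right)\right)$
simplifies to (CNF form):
$\neg c \vee \neg g$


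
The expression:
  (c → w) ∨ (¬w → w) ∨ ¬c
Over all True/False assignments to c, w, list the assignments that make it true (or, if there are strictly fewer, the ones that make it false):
is false only for:
  c=True, w=False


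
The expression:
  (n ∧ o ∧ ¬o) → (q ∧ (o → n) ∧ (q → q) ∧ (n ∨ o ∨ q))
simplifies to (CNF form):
True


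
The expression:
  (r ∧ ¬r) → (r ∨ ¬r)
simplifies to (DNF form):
True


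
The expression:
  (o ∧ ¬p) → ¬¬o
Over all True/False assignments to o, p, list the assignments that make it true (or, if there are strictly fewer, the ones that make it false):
is always true.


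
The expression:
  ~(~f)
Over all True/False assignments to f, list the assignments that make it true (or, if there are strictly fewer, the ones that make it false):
is true only for:
  f=True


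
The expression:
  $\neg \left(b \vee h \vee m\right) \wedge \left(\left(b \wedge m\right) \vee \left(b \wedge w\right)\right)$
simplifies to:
$\text{False}$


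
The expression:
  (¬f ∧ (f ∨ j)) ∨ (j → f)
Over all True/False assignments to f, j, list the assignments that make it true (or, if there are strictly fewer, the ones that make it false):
is always true.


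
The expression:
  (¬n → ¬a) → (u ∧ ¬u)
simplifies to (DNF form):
a ∧ ¬n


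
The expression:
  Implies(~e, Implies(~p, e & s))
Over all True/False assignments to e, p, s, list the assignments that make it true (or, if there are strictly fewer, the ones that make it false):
is false only for:
  e=False, p=False, s=False;
  e=False, p=False, s=True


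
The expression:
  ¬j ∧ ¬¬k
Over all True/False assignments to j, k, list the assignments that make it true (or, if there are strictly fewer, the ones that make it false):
is true only for:
  j=False, k=True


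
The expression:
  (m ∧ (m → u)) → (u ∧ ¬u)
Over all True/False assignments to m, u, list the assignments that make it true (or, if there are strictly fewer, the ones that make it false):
is false only for:
  m=True, u=True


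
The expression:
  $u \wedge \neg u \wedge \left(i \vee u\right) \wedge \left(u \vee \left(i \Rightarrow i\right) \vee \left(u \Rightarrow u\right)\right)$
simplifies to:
$\text{False}$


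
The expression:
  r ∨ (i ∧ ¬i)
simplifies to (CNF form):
r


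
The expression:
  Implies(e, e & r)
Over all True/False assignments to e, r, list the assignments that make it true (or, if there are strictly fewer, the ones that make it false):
is false only for:
  e=True, r=False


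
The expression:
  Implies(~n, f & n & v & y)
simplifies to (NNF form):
n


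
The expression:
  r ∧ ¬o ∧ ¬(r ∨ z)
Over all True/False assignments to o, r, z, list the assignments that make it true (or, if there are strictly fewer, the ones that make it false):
is never true.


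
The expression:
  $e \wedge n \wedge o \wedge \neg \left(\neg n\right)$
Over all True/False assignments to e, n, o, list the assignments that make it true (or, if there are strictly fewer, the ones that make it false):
is true only for:
  e=True, n=True, o=True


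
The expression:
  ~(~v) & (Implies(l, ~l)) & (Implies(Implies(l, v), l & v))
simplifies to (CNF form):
False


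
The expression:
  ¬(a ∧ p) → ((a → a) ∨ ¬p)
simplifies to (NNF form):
True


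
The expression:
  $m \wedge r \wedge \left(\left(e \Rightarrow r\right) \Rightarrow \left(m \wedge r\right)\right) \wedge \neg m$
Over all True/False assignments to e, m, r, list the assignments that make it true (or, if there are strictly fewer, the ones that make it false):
is never true.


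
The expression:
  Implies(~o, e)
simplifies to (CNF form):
e | o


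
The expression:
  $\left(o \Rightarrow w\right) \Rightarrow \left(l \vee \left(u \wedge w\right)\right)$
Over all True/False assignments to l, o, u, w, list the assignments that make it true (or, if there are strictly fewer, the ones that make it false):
is false only for:
  l=False, o=False, u=False, w=False;
  l=False, o=False, u=False, w=True;
  l=False, o=False, u=True, w=False;
  l=False, o=True, u=False, w=True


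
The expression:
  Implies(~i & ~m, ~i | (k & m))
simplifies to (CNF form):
True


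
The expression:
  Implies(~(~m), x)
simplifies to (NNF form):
x | ~m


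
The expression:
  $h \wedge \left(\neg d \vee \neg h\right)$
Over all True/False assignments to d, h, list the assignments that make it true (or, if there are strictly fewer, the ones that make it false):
is true only for:
  d=False, h=True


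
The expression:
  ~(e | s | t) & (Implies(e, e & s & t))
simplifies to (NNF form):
~e & ~s & ~t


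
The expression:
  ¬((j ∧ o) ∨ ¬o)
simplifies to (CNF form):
o ∧ ¬j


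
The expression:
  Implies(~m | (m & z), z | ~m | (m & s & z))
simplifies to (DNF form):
True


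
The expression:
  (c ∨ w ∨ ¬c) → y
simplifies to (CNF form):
y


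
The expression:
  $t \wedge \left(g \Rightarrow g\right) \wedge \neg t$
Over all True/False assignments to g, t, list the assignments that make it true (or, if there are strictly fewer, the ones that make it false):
is never true.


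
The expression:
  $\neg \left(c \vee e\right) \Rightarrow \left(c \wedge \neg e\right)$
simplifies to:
$c \vee e$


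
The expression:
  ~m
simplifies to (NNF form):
~m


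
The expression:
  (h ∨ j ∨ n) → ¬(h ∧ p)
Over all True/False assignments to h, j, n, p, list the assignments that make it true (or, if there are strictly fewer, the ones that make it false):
is false only for:
  h=True, j=False, n=False, p=True;
  h=True, j=False, n=True, p=True;
  h=True, j=True, n=False, p=True;
  h=True, j=True, n=True, p=True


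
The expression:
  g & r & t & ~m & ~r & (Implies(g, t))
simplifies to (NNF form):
False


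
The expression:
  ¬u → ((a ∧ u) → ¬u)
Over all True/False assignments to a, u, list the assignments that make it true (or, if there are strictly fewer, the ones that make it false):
is always true.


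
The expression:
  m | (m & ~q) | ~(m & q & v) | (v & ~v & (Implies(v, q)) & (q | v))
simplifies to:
True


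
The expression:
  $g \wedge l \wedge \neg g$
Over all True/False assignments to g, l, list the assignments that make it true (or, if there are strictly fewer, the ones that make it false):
is never true.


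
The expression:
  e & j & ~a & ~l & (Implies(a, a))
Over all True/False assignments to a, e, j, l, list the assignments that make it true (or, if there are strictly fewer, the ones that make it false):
is true only for:
  a=False, e=True, j=True, l=False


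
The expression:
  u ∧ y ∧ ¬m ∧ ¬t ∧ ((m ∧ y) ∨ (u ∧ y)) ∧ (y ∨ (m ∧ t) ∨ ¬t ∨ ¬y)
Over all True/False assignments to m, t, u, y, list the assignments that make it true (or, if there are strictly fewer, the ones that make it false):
is true only for:
  m=False, t=False, u=True, y=True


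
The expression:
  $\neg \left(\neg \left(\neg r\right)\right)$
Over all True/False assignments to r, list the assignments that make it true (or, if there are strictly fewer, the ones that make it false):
is true only for:
  r=False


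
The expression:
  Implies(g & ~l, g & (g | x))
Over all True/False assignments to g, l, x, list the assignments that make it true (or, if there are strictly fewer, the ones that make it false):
is always true.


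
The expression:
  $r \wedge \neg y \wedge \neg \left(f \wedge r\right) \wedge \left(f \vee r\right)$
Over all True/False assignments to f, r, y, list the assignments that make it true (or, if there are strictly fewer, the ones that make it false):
is true only for:
  f=False, r=True, y=False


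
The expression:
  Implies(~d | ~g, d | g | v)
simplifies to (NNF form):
d | g | v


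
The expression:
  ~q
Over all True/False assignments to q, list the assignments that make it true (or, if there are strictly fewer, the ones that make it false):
is true only for:
  q=False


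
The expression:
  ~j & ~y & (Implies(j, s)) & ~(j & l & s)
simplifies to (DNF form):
~j & ~y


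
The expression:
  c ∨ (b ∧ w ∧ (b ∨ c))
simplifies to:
c ∨ (b ∧ w)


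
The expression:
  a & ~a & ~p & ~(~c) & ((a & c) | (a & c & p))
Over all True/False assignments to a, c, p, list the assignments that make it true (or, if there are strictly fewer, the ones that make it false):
is never true.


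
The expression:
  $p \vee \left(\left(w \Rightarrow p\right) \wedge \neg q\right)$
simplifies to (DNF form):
$p \vee \left(\neg q \wedge \neg w\right)$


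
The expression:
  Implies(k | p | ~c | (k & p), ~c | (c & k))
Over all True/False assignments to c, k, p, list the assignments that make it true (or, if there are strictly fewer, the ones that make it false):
is false only for:
  c=True, k=False, p=True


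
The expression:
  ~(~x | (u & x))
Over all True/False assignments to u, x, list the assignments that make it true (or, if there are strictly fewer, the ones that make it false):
is true only for:
  u=False, x=True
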